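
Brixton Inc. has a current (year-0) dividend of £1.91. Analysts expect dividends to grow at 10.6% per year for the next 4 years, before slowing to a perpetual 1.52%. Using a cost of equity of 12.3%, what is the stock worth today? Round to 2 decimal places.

£24.28

Two-stage DDM. Project D₁…D_4 at 0.106, terminal growth 0.0152, discount at r = 0.123.
D_1 = 2.1125
D_2 = 2.3364
D_3 = 2.5840
D_4 = 2.8579
Terminal value at t=4: TV = D_5/(r−g) = 2.9014/(0.123−0.0152) = 26.9145
P₀ = 2.1125/(1+0.123)^1 + 2.3364/(1+0.123)^2 + 2.5840/(1+0.123)^3 + 2.8579/(1+0.123)^4 + 26.9145/(1+0.123)^4 = 24.2778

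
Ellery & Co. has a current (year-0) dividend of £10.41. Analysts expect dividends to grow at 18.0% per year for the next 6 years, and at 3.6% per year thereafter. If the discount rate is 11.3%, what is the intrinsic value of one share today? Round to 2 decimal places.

Two-stage DDM. Project D₁…D_6 at 0.18, terminal growth 0.036, discount at r = 0.113.
D_1 = 12.2838
D_2 = 14.4949
D_3 = 17.1040
D_4 = 20.1827
D_5 = 23.8156
D_6 = 28.1024
Terminal value at t=6: TV = D_7/(r−g) = 29.1140/(0.113−0.036) = 378.1045
P₀ = 12.2838/(1+0.113)^1 + 14.4949/(1+0.113)^2 + 17.1040/(1+0.113)^3 + 20.1827/(1+0.113)^4 + 23.8156/(1+0.113)^5 + 28.1024/(1+0.113)^6 + 378.1045/(1+0.113)^6 = 275.9253

£275.93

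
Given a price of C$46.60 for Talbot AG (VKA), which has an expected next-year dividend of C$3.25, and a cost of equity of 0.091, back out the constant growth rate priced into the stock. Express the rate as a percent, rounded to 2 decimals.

From P₀ = D₁/(r − g), the implied growth is g = r − D₁/P₀.
g = 0.091 − 3.25/46.60 = 0.091 − 0.06974 = 0.02126

2.13%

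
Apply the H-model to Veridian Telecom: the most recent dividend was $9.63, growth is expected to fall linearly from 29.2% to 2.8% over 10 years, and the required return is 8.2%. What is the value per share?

H-model: P₀ = D₀[(1+g_L) + H(g_S−g_L)]/(r−g_L), with H = 10/2 = 5.
P₀ = 9.63 × [(1+0.028) + 5×(0.292−0.028)] / (0.082−0.028)
   = 9.63 × 2.3480 / 0.054 = 418.7267

$418.73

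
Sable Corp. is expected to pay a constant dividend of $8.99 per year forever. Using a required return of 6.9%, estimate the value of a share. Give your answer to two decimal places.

$130.29

Zero-growth DDM (perpetuity): P₀ = D/r = 8.99 / 0.069 = 130.2899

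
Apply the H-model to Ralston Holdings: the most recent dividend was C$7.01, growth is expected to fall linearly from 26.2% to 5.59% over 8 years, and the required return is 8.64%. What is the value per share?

H-model: P₀ = D₀[(1+g_L) + H(g_S−g_L)]/(r−g_L), with H = 8/2 = 4.
P₀ = 7.01 × [(1+0.0559) + 4×(0.262−0.0559)] / (0.0864−0.0559)
   = 7.01 × 1.8803 / 0.0305 = 432.1608

C$432.16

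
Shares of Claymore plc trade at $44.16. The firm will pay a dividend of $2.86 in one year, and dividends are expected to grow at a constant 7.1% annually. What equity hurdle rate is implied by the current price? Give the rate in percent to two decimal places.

13.58%

Rearranging the constant-growth DDM: r = D₁/P₀ + g.
r = 2.8600 / 44.16 + 0.071 = 0.06476 + 0.071 = 0.13576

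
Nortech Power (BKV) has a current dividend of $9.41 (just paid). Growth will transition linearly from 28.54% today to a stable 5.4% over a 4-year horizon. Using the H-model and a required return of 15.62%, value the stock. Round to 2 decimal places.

$139.66

H-model: P₀ = D₀[(1+g_L) + H(g_S−g_L)]/(r−g_L), with H = 4/2 = 2.
P₀ = 9.41 × [(1+0.054) + 2×(0.2854−0.054)] / (0.1562−0.054)
   = 9.41 × 1.5168 / 0.1022 = 139.6584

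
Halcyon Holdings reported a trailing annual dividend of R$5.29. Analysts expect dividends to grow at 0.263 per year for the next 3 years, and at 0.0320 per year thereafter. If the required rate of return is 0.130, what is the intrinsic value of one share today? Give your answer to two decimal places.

Two-stage DDM. Project D₁…D_3 at 0.263, terminal growth 0.032, discount at r = 0.13.
D_1 = 6.6813
D_2 = 8.4384
D_3 = 10.6578
Terminal value at t=3: TV = D_4/(r−g) = 10.9988/(0.13−0.032) = 112.2327
P₀ = 6.6813/(1+0.13)^1 + 8.4384/(1+0.13)^2 + 10.6578/(1+0.13)^3 + 112.2327/(1+0.13)^3 = 97.6904

R$97.69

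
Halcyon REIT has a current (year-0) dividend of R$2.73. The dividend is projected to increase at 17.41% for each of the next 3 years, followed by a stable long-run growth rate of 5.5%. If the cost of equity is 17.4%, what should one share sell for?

Two-stage DDM. Project D₁…D_3 at 0.1741, terminal growth 0.055, discount at r = 0.174.
D_1 = 3.2053
D_2 = 3.7633
D_3 = 4.4185
Terminal value at t=3: TV = D_4/(r−g) = 4.6616/(0.174−0.055) = 39.1727
P₀ = 3.2053/(1+0.174)^1 + 3.7633/(1+0.174)^2 + 4.4185/(1+0.174)^3 + 39.1727/(1+0.174)^3 = 32.4005

R$32.40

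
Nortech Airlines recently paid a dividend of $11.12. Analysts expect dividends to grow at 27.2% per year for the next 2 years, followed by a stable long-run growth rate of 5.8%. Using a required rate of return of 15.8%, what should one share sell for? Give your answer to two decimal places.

Two-stage DDM. Project D₁…D_2 at 0.272, terminal growth 0.058, discount at r = 0.158.
D_1 = 14.1446
D_2 = 17.9920
Terminal value at t=2: TV = D_3/(r−g) = 19.0355/(0.158−0.058) = 190.3552
P₀ = 14.1446/(1+0.158)^1 + 17.9920/(1+0.158)^2 + 190.3552/(1+0.158)^2 = 167.5859

$167.59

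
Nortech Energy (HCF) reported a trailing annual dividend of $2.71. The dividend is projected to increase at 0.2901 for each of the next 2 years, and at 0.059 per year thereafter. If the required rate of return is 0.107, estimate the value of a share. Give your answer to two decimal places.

$88.04

Two-stage DDM. Project D₁…D_2 at 0.2901, terminal growth 0.059, discount at r = 0.107.
D_1 = 3.4962
D_2 = 4.5104
Terminal value at t=2: TV = D_3/(r−g) = 4.7765/(0.107−0.059) = 99.5109
P₀ = 3.4962/(1+0.107)^1 + 4.5104/(1+0.107)^2 + 99.5109/(1+0.107)^2 = 88.0425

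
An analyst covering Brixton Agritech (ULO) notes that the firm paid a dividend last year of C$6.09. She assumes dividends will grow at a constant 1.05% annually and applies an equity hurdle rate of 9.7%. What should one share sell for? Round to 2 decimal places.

Gordon growth model: P₀ = D₁/(r − g). D₁ = 6.09 × (1 + 0.0105) = 6.1539.
P₀ = 6.1539 / (0.097 − 0.0105) = 6.1539 / 0.0865 = 71.1439

C$71.14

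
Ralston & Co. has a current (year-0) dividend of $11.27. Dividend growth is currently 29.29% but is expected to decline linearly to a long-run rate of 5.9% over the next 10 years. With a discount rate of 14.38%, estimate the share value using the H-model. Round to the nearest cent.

$296.17

H-model: P₀ = D₀[(1+g_L) + H(g_S−g_L)]/(r−g_L), with H = 10/2 = 5.
P₀ = 11.27 × [(1+0.059) + 5×(0.2929−0.059)] / (0.1438−0.059)
   = 11.27 × 2.2285 / 0.0848 = 296.1698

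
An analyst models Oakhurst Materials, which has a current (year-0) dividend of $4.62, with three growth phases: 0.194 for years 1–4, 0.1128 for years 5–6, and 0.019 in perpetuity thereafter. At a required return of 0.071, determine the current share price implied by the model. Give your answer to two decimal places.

Three-stage DDM. Project D₁…D_6; terminal Gordon value at t=6 with g = 0.019; discount at r = 0.071.
D_1 = 5.5163
D_2 = 6.5864
D_3 = 7.8642
D_4 = 9.3899
D_5 = 10.4490
D_6 = 11.6277
TV_6 = 11.8486/(0.071−0.019) = 227.8580
P₀ = Σ Dₜ/(1+r)ᵗ + TV_6/(1+r)^6 = 190.5339

$190.53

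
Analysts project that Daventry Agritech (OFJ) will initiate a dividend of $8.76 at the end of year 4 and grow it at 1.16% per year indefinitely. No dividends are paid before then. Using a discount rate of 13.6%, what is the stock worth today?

$48.03

Deferred-dividend DDM. At t=3 the remaining stream is a growing perpetuity with first payment D_4 = 8.76.
V_3 = D_4/(r−g) = 8.76/(0.136−0.0116) = 70.4180
P₀ = V_3/(1+r)^3 = 70.4180/(1+0.136)^3 = 48.0340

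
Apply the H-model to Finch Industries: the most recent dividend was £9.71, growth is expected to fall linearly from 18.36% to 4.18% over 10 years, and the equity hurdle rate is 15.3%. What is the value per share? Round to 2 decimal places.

H-model: P₀ = D₀[(1+g_L) + H(g_S−g_L)]/(r−g_L), with H = 10/2 = 5.
P₀ = 9.71 × [(1+0.0418) + 5×(0.1836−0.0418)] / (0.153−0.0418)
   = 9.71 × 1.7508 / 0.1112 = 152.8801

£152.88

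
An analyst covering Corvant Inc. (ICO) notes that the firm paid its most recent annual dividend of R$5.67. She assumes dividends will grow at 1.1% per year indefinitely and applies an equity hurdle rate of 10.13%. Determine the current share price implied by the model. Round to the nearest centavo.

R$63.48

Gordon growth model: P₀ = D₁/(r − g). D₁ = 5.67 × (1 + 0.011) = 5.7324.
P₀ = 5.7324 / (0.1013 − 0.011) = 5.7324 / 0.0903 = 63.4814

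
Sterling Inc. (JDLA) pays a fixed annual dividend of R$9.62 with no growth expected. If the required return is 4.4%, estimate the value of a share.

R$218.64

Zero-growth DDM (perpetuity): P₀ = D/r = 9.62 / 0.044 = 218.6364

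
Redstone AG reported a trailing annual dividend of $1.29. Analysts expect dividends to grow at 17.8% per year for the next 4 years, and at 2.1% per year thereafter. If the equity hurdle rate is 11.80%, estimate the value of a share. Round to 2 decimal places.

$22.63

Two-stage DDM. Project D₁…D_4 at 0.178, terminal growth 0.021, discount at r = 0.118.
D_1 = 1.5196
D_2 = 1.7901
D_3 = 2.1088
D_4 = 2.4841
Terminal value at t=4: TV = D_5/(r−g) = 2.5363/(0.118−0.021) = 26.1472
P₀ = 1.5196/(1+0.118)^1 + 1.7901/(1+0.118)^2 + 2.1088/(1+0.118)^3 + 2.4841/(1+0.118)^4 + 26.1472/(1+0.118)^4 = 22.6267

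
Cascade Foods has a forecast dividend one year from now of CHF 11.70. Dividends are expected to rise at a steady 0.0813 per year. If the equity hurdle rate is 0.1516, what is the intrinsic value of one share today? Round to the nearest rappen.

CHF 166.43

Gordon growth model: P₀ = D₁/(r − g), with D₁ = 11.70 given directly.
P₀ = 11.7000 / (0.1516 − 0.0813) = 11.7000 / 0.0703 = 166.4296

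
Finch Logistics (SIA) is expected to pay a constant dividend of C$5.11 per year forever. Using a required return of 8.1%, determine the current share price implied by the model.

C$63.09

Zero-growth DDM (perpetuity): P₀ = D/r = 5.11 / 0.081 = 63.0864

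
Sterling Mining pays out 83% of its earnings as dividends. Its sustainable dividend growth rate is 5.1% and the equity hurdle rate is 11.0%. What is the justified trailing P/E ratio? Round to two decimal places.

Justified trailing P/E = b(1+g)/(r−g) = 0.83×(1+0.051)/(0.11−0.051) = 14.7853

14.79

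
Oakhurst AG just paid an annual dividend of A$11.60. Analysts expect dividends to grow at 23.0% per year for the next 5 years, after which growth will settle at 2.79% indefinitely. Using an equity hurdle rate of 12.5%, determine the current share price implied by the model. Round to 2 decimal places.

A$268.25

Two-stage DDM. Project D₁…D_5 at 0.23, terminal growth 0.0279, discount at r = 0.125.
D_1 = 14.2680
D_2 = 17.5496
D_3 = 21.5861
D_4 = 26.5509
D_5 = 32.6575
Terminal value at t=5: TV = D_6/(r−g) = 33.5687/(0.125−0.0279) = 345.7126
P₀ = 14.2680/(1+0.125)^1 + 17.5496/(1+0.125)^2 + 21.5861/(1+0.125)^3 + 26.5509/(1+0.125)^4 + 32.6575/(1+0.125)^5 + 345.7126/(1+0.125)^5 = 268.2537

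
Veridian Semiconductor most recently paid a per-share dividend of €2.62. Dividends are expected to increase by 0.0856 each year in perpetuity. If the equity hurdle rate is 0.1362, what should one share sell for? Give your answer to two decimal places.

Gordon growth model: P₀ = D₁/(r − g). D₁ = 2.62 × (1 + 0.0856) = 2.8443.
P₀ = 2.8443 / (0.1362 − 0.0856) = 2.8443 / 0.0506 = 56.2109

€56.21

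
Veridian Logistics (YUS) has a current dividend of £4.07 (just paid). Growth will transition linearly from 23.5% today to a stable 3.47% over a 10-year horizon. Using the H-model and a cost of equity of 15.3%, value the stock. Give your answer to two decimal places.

£70.05

H-model: P₀ = D₀[(1+g_L) + H(g_S−g_L)]/(r−g_L), with H = 10/2 = 5.
P₀ = 4.07 × [(1+0.0347) + 5×(0.235−0.0347)] / (0.153−0.0347)
   = 4.07 × 2.0362 / 0.1183 = 70.0535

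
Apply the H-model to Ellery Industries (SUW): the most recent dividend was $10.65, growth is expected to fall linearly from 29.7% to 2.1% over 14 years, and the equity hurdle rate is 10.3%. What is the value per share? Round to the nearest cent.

$383.53

H-model: P₀ = D₀[(1+g_L) + H(g_S−g_L)]/(r−g_L), with H = 14/2 = 7.
P₀ = 10.65 × [(1+0.021) + 7×(0.297−0.021)] / (0.103−0.021)
   = 10.65 × 2.9530 / 0.082 = 383.5299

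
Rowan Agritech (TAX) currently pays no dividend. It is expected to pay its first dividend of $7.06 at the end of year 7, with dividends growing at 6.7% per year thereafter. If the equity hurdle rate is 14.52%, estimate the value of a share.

$40.02

Deferred-dividend DDM. At t=6 the remaining stream is a growing perpetuity with first payment D_7 = 7.06.
V_6 = D_7/(r−g) = 7.06/(0.1452−0.067) = 90.2813
P₀ = V_6/(1+r)^6 = 90.2813/(1+0.1452)^6 = 40.0230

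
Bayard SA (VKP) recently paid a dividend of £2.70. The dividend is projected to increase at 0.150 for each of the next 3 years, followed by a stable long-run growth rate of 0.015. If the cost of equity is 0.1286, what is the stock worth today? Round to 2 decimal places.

£33.93

Two-stage DDM. Project D₁…D_3 at 0.15, terminal growth 0.015, discount at r = 0.1286.
D_1 = 3.1050
D_2 = 3.5707
D_3 = 4.1064
Terminal value at t=3: TV = D_4/(r−g) = 4.1680/(0.1286−0.015) = 36.6898
P₀ = 3.1050/(1+0.1286)^1 + 3.5707/(1+0.1286)^2 + 4.1064/(1+0.1286)^3 + 36.6898/(1+0.1286)^3 = 33.9337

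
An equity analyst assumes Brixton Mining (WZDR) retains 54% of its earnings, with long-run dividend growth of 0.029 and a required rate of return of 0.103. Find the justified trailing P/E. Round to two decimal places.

6.40

Payout ratio b = 1 − 0.54 = 0.46.
Justified trailing P/E = b(1+g)/(r−g) = 0.46×(1+0.029)/(0.103−0.029) = 6.3965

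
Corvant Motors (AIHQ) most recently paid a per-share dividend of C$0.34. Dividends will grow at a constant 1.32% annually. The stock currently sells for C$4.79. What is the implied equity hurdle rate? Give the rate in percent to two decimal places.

8.51%

Rearranging the constant-growth DDM: r = D₁/P₀ + g.
D₁ = 0.34 × (1 + 0.0132) = 0.3445.
r = 0.3445 / 4.79 + 0.0132 = 0.07192 + 0.0132 = 0.08512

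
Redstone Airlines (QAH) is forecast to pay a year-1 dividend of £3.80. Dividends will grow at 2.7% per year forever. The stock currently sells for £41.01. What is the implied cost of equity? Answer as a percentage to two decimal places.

11.97%

Rearranging the constant-growth DDM: r = D₁/P₀ + g.
r = 3.8000 / 41.01 + 0.027 = 0.09266 + 0.027 = 0.11966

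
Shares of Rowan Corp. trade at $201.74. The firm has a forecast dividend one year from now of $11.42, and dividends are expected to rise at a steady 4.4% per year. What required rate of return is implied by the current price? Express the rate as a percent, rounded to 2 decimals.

Rearranging the constant-growth DDM: r = D₁/P₀ + g.
r = 11.4200 / 201.74 + 0.044 = 0.05661 + 0.044 = 0.10061

10.06%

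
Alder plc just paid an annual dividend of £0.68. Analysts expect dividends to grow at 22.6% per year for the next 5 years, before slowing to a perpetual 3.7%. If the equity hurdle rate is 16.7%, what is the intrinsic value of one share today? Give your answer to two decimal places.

Two-stage DDM. Project D₁…D_5 at 0.226, terminal growth 0.037, discount at r = 0.167.
D_1 = 0.8337
D_2 = 1.0221
D_3 = 1.2531
D_4 = 1.5363
D_5 = 1.8835
Terminal value at t=5: TV = D_6/(r−g) = 1.9532/(0.167−0.037) = 15.0244
P₀ = 0.8337/(1+0.167)^1 + 1.0221/(1+0.167)^2 + 1.2531/(1+0.167)^3 + 1.5363/(1+0.167)^4 + 1.8835/(1+0.167)^5 + 15.0244/(1+0.167)^5 = 10.8931

£10.89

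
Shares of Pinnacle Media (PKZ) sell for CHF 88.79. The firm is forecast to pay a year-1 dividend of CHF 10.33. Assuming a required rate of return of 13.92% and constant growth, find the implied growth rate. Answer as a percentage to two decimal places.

2.29%

From P₀ = D₁/(r − g), the implied growth is g = r − D₁/P₀.
g = 0.1392 − 10.33/88.79 = 0.1392 − 0.11634 = 0.02286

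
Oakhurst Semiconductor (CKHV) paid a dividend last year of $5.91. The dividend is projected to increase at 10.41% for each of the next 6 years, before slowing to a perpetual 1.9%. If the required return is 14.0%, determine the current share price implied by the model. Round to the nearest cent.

$72.83

Two-stage DDM. Project D₁…D_6 at 0.1041, terminal growth 0.019, discount at r = 0.14.
D_1 = 6.5252
D_2 = 7.2045
D_3 = 7.9545
D_4 = 8.7826
D_5 = 9.6968
D_6 = 10.7063
Terminal value at t=6: TV = D_7/(r−g) = 10.9097/(0.14−0.019) = 90.1627
P₀ = 6.5252/(1+0.14)^1 + 7.2045/(1+0.14)^2 + 7.9545/(1+0.14)^3 + 8.7826/(1+0.14)^4 + 9.6968/(1+0.14)^5 + 10.7063/(1+0.14)^6 + 90.1627/(1+0.14)^6 = 72.8273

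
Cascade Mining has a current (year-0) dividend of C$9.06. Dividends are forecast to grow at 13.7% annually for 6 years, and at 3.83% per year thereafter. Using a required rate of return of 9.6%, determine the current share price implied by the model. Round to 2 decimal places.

Two-stage DDM. Project D₁…D_6 at 0.137, terminal growth 0.0383, discount at r = 0.096.
D_1 = 10.3012
D_2 = 11.7125
D_3 = 13.3171
D_4 = 15.1415
D_5 = 17.2159
D_6 = 19.5745
Terminal value at t=6: TV = D_7/(r−g) = 20.3242/(0.096−0.0383) = 352.2395
P₀ = 10.3012/(1+0.096)^1 + 11.7125/(1+0.096)^2 + 13.3171/(1+0.096)^3 + 15.1415/(1+0.096)^4 + 17.2159/(1+0.096)^5 + 19.5745/(1+0.096)^6 + 352.2395/(1+0.096)^6 = 265.1620

C$265.16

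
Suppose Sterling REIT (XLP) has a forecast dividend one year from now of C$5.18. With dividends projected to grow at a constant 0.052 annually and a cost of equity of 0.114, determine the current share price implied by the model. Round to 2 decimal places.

Gordon growth model: P₀ = D₁/(r − g), with D₁ = 5.18 given directly.
P₀ = 5.1800 / (0.114 − 0.052) = 5.1800 / 0.062 = 83.5484

C$83.55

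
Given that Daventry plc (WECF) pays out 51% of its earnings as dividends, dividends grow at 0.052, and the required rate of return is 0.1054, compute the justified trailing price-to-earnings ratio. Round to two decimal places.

Justified trailing P/E = b(1+g)/(r−g) = 0.51×(1+0.052)/(0.1054−0.052) = 10.0472

10.05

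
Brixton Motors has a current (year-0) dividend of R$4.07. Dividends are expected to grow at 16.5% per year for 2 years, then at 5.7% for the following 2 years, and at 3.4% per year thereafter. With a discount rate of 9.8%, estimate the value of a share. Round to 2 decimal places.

R$86.16

Three-stage DDM. Project D₁…D_4; terminal Gordon value at t=4 with g = 0.034; discount at r = 0.098.
D_1 = 4.7416
D_2 = 5.5239
D_3 = 5.8388
D_4 = 6.1716
TV_4 = 6.3814/(0.098−0.034) = 99.7096
P₀ = Σ Dₜ/(1+r)ᵗ + TV_4/(1+r)^4 = 86.1576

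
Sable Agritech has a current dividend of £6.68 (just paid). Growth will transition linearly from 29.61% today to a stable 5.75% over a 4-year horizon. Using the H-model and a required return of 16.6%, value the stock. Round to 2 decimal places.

H-model: P₀ = D₀[(1+g_L) + H(g_S−g_L)]/(r−g_L), with H = 4/2 = 2.
P₀ = 6.68 × [(1+0.0575) + 2×(0.2961−0.0575)] / (0.166−0.0575)
   = 6.68 × 1.5347 / 0.1085 = 94.4866

£94.49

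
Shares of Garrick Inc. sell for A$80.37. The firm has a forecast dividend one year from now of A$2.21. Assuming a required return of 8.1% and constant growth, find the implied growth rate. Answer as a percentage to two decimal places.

From P₀ = D₁/(r − g), the implied growth is g = r − D₁/P₀.
g = 0.081 − 2.21/80.37 = 0.081 − 0.02750 = 0.05350

5.35%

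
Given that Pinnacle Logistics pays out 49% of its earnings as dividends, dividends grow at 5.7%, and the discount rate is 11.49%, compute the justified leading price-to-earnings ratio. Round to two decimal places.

Justified leading P/E = b/(r−g) = 0.49/(0.1149−0.057) = 8.4629

8.46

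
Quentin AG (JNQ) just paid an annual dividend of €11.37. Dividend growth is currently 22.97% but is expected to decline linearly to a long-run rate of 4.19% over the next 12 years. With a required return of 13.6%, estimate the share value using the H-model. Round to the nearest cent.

H-model: P₀ = D₀[(1+g_L) + H(g_S−g_L)]/(r−g_L), with H = 12/2 = 6.
P₀ = 11.37 × [(1+0.0419) + 6×(0.2297−0.0419)] / (0.136−0.0419)
   = 11.37 × 2.1687 / 0.0941 = 262.0416

€262.04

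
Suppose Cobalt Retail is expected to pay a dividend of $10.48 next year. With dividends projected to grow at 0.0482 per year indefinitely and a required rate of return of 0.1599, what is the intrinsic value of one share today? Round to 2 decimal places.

Gordon growth model: P₀ = D₁/(r − g), with D₁ = 10.48 given directly.
P₀ = 10.4800 / (0.1599 − 0.0482) = 10.4800 / 0.1117 = 93.8227

$93.82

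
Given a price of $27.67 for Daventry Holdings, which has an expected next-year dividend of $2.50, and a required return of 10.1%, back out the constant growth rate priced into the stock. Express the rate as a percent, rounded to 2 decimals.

From P₀ = D₁/(r − g), the implied growth is g = r − D₁/P₀.
g = 0.101 − 2.50/27.67 = 0.101 − 0.09035 = 0.01065

1.06%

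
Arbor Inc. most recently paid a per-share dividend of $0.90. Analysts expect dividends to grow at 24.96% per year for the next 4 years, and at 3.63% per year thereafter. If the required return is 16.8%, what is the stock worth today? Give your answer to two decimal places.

Two-stage DDM. Project D₁…D_4 at 0.2496, terminal growth 0.0363, discount at r = 0.168.
D_1 = 1.1246
D_2 = 1.4054
D_3 = 1.7561
D_4 = 2.1945
Terminal value at t=4: TV = D_5/(r−g) = 2.2741/(0.168−0.0363) = 17.2674
P₀ = 1.1246/(1+0.168)^1 + 1.4054/(1+0.168)^2 + 1.7561/(1+0.168)^3 + 2.1945/(1+0.168)^4 + 17.2674/(1+0.168)^4 = 13.5523

$13.55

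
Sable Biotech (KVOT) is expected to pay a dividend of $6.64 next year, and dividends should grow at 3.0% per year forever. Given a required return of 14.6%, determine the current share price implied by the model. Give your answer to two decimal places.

Gordon growth model: P₀ = D₁/(r − g), with D₁ = 6.64 given directly.
P₀ = 6.6400 / (0.146 − 0.03) = 6.6400 / 0.116 = 57.2414

$57.24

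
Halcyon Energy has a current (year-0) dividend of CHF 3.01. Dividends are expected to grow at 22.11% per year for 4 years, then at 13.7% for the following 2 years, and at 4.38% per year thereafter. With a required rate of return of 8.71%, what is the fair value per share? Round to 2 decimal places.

CHF 152.85

Three-stage DDM. Project D₁…D_6; terminal Gordon value at t=6 with g = 0.0438; discount at r = 0.0871.
D_1 = 3.6755
D_2 = 4.4882
D_3 = 5.4805
D_4 = 6.6922
D_5 = 7.6091
D_6 = 8.6515
TV_6 = 9.0305/(0.0871−0.0438) = 208.5555
P₀ = Σ Dₜ/(1+r)ᵗ + TV_6/(1+r)^6 = 152.8485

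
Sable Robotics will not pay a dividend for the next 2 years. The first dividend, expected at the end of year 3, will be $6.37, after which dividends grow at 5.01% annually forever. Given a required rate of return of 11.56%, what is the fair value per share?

$78.14

Deferred-dividend DDM. At t=2 the remaining stream is a growing perpetuity with first payment D_3 = 6.37.
V_2 = D_3/(r−g) = 6.37/(0.1156−0.0501) = 97.2519
P₀ = V_2/(1+r)^2 = 97.2519/(1+0.1156)^2 = 78.1414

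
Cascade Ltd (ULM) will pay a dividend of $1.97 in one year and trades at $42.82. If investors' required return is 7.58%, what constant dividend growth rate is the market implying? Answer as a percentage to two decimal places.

From P₀ = D₁/(r − g), the implied growth is g = r − D₁/P₀.
g = 0.0758 − 1.97/42.82 = 0.0758 − 0.04601 = 0.02979

2.98%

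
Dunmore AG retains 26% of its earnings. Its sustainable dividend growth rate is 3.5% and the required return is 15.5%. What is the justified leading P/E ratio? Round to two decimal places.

6.17

Payout ratio b = 1 − 0.26 = 0.74.
Justified leading P/E = b/(r−g) = 0.74/(0.155−0.035) = 6.1667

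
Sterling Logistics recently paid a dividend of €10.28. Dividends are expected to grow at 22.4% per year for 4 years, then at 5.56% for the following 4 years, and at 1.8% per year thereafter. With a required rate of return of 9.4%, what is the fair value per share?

€300.88

Three-stage DDM. Project D₁…D_8; terminal Gordon value at t=8 with g = 0.018; discount at r = 0.094.
D_1 = 12.5827
D_2 = 15.4012
D_3 = 18.8511
D_4 = 23.0738
D_5 = 24.3567
D_6 = 25.7109
D_7 = 27.1404
D_8 = 28.6495
TV_8 = 29.1651/(0.094−0.018) = 383.7519
P₀ = Σ Dₜ/(1+r)ᵗ + TV_8/(1+r)^8 = 300.8800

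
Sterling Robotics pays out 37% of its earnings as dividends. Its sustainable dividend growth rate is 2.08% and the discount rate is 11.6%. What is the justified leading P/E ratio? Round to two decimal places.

Justified leading P/E = b/(r−g) = 0.37/(0.116−0.0208) = 3.8866

3.89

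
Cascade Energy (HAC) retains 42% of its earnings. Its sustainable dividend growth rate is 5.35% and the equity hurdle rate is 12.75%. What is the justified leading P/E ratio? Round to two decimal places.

Payout ratio b = 1 − 0.42 = 0.58.
Justified leading P/E = b/(r−g) = 0.58/(0.1275−0.0535) = 7.8378

7.84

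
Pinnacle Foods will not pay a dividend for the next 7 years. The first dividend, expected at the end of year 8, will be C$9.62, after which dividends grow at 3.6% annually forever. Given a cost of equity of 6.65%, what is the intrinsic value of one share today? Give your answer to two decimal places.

Deferred-dividend DDM. At t=7 the remaining stream is a growing perpetuity with first payment D_8 = 9.62.
V_7 = D_8/(r−g) = 9.62/(0.0665−0.036) = 315.4098
P₀ = V_7/(1+r)^7 = 315.4098/(1+0.0665)^7 = 200.9783

C$200.98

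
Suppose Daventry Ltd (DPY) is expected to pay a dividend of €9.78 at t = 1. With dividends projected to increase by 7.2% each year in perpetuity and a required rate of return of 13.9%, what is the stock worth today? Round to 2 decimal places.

Gordon growth model: P₀ = D₁/(r − g), with D₁ = 9.78 given directly.
P₀ = 9.7800 / (0.139 − 0.072) = 9.7800 / 0.067 = 145.9701

€145.97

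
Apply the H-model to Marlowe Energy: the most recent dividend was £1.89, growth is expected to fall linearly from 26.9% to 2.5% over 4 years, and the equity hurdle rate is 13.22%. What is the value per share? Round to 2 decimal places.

£26.68

H-model: P₀ = D₀[(1+g_L) + H(g_S−g_L)]/(r−g_L), with H = 4/2 = 2.
P₀ = 1.89 × [(1+0.025) + 2×(0.269−0.025)] / (0.1322−0.025)
   = 1.89 × 1.5130 / 0.1072 = 26.6751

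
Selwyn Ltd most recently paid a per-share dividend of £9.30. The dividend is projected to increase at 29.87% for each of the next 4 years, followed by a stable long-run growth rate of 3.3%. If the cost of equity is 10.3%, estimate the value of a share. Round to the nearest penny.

Two-stage DDM. Project D₁…D_4 at 0.2987, terminal growth 0.033, discount at r = 0.103.
D_1 = 12.0779
D_2 = 15.6856
D_3 = 20.3709
D_4 = 26.4556
Terminal value at t=4: TV = D_5/(r−g) = 27.3287/(0.103−0.033) = 390.4097
P₀ = 12.0779/(1+0.103)^1 + 15.6856/(1+0.103)^2 + 20.3709/(1+0.103)^3 + 26.4556/(1+0.103)^4 + 390.4097/(1+0.103)^4 = 320.6629

£320.66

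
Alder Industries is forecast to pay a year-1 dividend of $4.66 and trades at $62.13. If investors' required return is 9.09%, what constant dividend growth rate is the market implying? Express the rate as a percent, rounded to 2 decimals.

From P₀ = D₁/(r − g), the implied growth is g = r − D₁/P₀.
g = 0.0909 − 4.66/62.13 = 0.0909 − 0.07500 = 0.01590

1.59%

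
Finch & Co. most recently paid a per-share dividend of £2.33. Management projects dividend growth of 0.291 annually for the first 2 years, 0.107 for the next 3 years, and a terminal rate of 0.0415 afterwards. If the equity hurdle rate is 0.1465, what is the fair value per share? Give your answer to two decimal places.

Three-stage DDM. Project D₁…D_5; terminal Gordon value at t=5 with g = 0.0415; discount at r = 0.1465.
D_1 = 3.0080
D_2 = 3.8834
D_3 = 4.2989
D_4 = 4.7589
D_5 = 5.2681
TV_5 = 5.4867/(0.1465−0.0415) = 52.2542
P₀ = Σ Dₜ/(1+r)ᵗ + TV_5/(1+r)^5 = 40.2228

£40.22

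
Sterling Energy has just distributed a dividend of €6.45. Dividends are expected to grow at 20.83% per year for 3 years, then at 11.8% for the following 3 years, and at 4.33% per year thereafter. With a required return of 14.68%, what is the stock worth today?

Three-stage DDM. Project D₁…D_6; terminal Gordon value at t=6 with g = 0.0433; discount at r = 0.1468.
D_1 = 7.7935
D_2 = 9.4169
D_3 = 11.3785
D_4 = 12.7211
D_5 = 14.2222
D_6 = 15.9005
TV_6 = 16.5889/(0.1468−0.0433) = 160.2796
P₀ = Σ Dₜ/(1+r)ᵗ + TV_6/(1+r)^6 = 113.4773

€113.48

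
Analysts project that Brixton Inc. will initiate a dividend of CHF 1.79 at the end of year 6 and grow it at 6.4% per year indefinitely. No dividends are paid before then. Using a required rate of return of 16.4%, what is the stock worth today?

CHF 8.38

Deferred-dividend DDM. At t=5 the remaining stream is a growing perpetuity with first payment D_6 = 1.79.
V_5 = D_6/(r−g) = 1.79/(0.164−0.064) = 17.9000
P₀ = V_5/(1+r)^5 = 17.9000/(1+0.164)^5 = 8.3770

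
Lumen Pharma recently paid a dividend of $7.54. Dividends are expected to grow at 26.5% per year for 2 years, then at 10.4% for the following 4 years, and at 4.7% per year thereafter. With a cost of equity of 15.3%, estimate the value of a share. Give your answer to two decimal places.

Three-stage DDM. Project D₁…D_6; terminal Gordon value at t=6 with g = 0.047; discount at r = 0.153.
D_1 = 9.5381
D_2 = 12.0657
D_3 = 13.3205
D_4 = 14.7059
D_5 = 16.2353
D_6 = 17.9237
TV_6 = 18.7662/(0.153−0.047) = 177.0392
P₀ = Σ Dₜ/(1+r)ᵗ + TV_6/(1+r)^6 = 125.3075

$125.31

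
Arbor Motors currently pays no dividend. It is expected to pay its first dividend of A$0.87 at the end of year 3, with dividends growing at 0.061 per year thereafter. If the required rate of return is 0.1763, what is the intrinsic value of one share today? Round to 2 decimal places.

Deferred-dividend DDM. At t=2 the remaining stream is a growing perpetuity with first payment D_3 = 0.87.
V_2 = D_3/(r−g) = 0.87/(0.1763−0.061) = 7.5455
P₀ = V_2/(1+r)^2 = 7.5455/(1+0.1763)^2 = 5.4532

A$5.45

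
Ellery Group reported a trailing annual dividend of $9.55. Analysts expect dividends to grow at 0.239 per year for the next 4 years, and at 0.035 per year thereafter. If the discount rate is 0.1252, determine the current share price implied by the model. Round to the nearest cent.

Two-stage DDM. Project D₁…D_4 at 0.239, terminal growth 0.035, discount at r = 0.1252.
D_1 = 11.8324
D_2 = 14.6604
D_3 = 18.1642
D_4 = 22.5055
Terminal value at t=4: TV = D_5/(r−g) = 23.2932/(0.1252−0.035) = 258.2393
P₀ = 11.8324/(1+0.1252)^1 + 14.6604/(1+0.1252)^2 + 18.1642/(1+0.1252)^3 + 22.5055/(1+0.1252)^4 + 258.2393/(1+0.1252)^4 = 209.9888

$209.99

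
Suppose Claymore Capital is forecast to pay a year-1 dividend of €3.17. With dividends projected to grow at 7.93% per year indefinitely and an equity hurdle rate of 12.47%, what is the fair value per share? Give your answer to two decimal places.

€69.82

Gordon growth model: P₀ = D₁/(r − g), with D₁ = 3.17 given directly.
P₀ = 3.1700 / (0.1247 − 0.0793) = 3.1700 / 0.0454 = 69.8238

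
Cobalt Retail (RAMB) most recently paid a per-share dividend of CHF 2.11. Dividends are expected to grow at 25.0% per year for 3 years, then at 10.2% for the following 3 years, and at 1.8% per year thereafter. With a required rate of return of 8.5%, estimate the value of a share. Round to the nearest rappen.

Three-stage DDM. Project D₁…D_6; terminal Gordon value at t=6 with g = 0.018; discount at r = 0.085.
D_1 = 2.6375
D_2 = 3.2969
D_3 = 4.1211
D_4 = 4.5414
D_5 = 5.0047
D_6 = 5.5151
TV_6 = 5.6144/(0.085−0.018) = 83.7973
P₀ = Σ Dₜ/(1+r)ᵗ + TV_6/(1+r)^6 = 69.8068

CHF 69.81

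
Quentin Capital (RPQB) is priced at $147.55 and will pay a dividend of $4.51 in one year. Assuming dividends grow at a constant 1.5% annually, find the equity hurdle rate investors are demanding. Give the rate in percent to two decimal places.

4.56%

Rearranging the constant-growth DDM: r = D₁/P₀ + g.
r = 4.5100 / 147.55 + 0.015 = 0.03057 + 0.015 = 0.04557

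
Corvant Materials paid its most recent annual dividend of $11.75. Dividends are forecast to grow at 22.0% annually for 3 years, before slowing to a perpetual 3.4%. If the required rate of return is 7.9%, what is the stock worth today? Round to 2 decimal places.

$435.56

Two-stage DDM. Project D₁…D_3 at 0.22, terminal growth 0.034, discount at r = 0.079.
D_1 = 14.3350
D_2 = 17.4887
D_3 = 21.3362
Terminal value at t=3: TV = D_4/(r−g) = 22.0616/(0.079−0.034) = 490.2588
P₀ = 14.3350/(1+0.079)^1 + 17.4887/(1+0.079)^2 + 21.3362/(1+0.079)^3 + 490.2588/(1+0.079)^3 = 435.5578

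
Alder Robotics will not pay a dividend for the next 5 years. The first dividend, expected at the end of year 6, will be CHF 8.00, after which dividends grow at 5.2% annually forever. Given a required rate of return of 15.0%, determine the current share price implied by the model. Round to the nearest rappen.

CHF 40.59

Deferred-dividend DDM. At t=5 the remaining stream is a growing perpetuity with first payment D_6 = 8.00.
V_5 = D_6/(r−g) = 8.00/(0.15−0.052) = 81.6327
P₀ = V_5/(1+r)^5 = 81.6327/(1+0.15)^5 = 40.5859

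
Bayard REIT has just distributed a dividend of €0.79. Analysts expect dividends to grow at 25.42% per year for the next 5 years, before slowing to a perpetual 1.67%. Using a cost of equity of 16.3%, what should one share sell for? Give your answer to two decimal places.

€12.99

Two-stage DDM. Project D₁…D_5 at 0.2542, terminal growth 0.0167, discount at r = 0.163.
D_1 = 0.9908
D_2 = 1.2427
D_3 = 1.5586
D_4 = 1.9548
D_5 = 2.4517
Terminal value at t=5: TV = D_6/(r−g) = 2.4926/(0.163−0.0167) = 17.0376
P₀ = 0.9908/(1+0.163)^1 + 1.2427/(1+0.163)^2 + 1.5586/(1+0.163)^3 + 1.9548/(1+0.163)^4 + 2.4517/(1+0.163)^5 + 17.0376/(1+0.163)^5 = 12.9901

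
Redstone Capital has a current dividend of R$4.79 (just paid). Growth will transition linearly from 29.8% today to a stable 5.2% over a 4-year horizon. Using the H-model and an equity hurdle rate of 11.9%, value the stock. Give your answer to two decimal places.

R$110.38

H-model: P₀ = D₀[(1+g_L) + H(g_S−g_L)]/(r−g_L), with H = 4/2 = 2.
P₀ = 4.79 × [(1+0.052) + 2×(0.298−0.052)] / (0.119−0.052)
   = 4.79 × 1.5440 / 0.067 = 110.3845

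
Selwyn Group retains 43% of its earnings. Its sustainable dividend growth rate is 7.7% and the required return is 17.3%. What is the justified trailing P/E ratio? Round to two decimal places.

6.39

Payout ratio b = 1 − 0.43 = 0.57.
Justified trailing P/E = b(1+g)/(r−g) = 0.57×(1+0.077)/(0.173−0.077) = 6.3947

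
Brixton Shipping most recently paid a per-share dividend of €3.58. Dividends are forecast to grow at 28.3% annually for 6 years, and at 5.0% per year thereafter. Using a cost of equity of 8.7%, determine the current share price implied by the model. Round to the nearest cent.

€314.63

Two-stage DDM. Project D₁…D_6 at 0.283, terminal growth 0.05, discount at r = 0.087.
D_1 = 4.5931
D_2 = 5.8930
D_3 = 7.5607
D_4 = 9.7004
D_5 = 12.4456
D_6 = 15.9677
Terminal value at t=6: TV = D_7/(r−g) = 16.7661/(0.087−0.05) = 453.1381
P₀ = 4.5931/(1+0.087)^1 + 5.8930/(1+0.087)^2 + 7.5607/(1+0.087)^3 + 9.7004/(1+0.087)^4 + 12.4456/(1+0.087)^5 + 15.9677/(1+0.087)^6 + 453.1381/(1+0.087)^6 = 314.6253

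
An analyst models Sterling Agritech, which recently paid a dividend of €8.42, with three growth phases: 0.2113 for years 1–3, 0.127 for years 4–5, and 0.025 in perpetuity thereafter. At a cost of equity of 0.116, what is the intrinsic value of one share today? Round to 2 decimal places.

Three-stage DDM. Project D₁…D_5; terminal Gordon value at t=5 with g = 0.025; discount at r = 0.116.
D_1 = 10.1991
D_2 = 12.3542
D_3 = 14.9647
D_4 = 16.8652
D_5 = 19.0071
TV_5 = 19.4822/(0.116−0.025) = 214.0906
P₀ = Σ Dₜ/(1+r)ᵗ + TV_5/(1+r)^5 = 175.3509

€175.35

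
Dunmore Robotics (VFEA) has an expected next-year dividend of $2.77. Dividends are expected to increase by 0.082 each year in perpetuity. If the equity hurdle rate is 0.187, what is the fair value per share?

Gordon growth model: P₀ = D₁/(r − g), with D₁ = 2.77 given directly.
P₀ = 2.7700 / (0.187 − 0.082) = 2.7700 / 0.105 = 26.3810

$26.38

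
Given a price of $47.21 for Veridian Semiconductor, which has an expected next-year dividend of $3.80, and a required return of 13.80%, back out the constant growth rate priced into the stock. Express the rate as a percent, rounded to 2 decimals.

5.75%

From P₀ = D₁/(r − g), the implied growth is g = r − D₁/P₀.
g = 0.138 − 3.80/47.21 = 0.138 − 0.08049 = 0.05751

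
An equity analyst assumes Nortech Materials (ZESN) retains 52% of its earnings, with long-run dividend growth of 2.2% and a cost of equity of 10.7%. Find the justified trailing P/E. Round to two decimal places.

5.77

Payout ratio b = 1 − 0.52 = 0.48.
Justified trailing P/E = b(1+g)/(r−g) = 0.48×(1+0.022)/(0.107−0.022) = 5.7713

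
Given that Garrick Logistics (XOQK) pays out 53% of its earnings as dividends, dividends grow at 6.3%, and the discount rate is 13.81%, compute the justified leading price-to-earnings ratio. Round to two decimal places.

Justified leading P/E = b/(r−g) = 0.53/(0.1381−0.063) = 7.0573

7.06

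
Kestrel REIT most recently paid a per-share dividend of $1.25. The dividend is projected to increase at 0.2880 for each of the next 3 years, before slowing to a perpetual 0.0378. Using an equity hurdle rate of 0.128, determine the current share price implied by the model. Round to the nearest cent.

$26.33

Two-stage DDM. Project D₁…D_3 at 0.288, terminal growth 0.0378, discount at r = 0.128.
D_1 = 1.6100
D_2 = 2.0737
D_3 = 2.6709
Terminal value at t=3: TV = D_4/(r−g) = 2.7719/(0.128−0.0378) = 30.7302
P₀ = 1.6100/(1+0.128)^1 + 2.0737/(1+0.128)^2 + 2.6709/(1+0.128)^3 + 30.7302/(1+0.128)^3 = 26.3290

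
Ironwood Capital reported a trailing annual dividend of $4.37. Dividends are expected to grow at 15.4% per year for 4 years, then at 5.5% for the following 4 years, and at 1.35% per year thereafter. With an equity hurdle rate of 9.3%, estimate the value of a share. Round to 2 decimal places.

Three-stage DDM. Project D₁…D_8; terminal Gordon value at t=8 with g = 0.0135; discount at r = 0.093.
D_1 = 5.0430
D_2 = 5.8196
D_3 = 6.7158
D_4 = 7.7501
D_5 = 8.1763
D_6 = 8.6260
D_7 = 9.1004
D_8 = 9.6010
TV_8 = 9.7306/(0.093−0.0135) = 122.3971
P₀ = Σ Dₜ/(1+r)ᵗ + TV_8/(1+r)^8 = 100.0477

$100.05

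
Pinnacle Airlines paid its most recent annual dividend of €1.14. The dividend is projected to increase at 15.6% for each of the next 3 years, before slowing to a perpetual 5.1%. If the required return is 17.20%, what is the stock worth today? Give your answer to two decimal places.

Two-stage DDM. Project D₁…D_3 at 0.156, terminal growth 0.051, discount at r = 0.172.
D_1 = 1.3178
D_2 = 1.5234
D_3 = 1.7611
Terminal value at t=3: TV = D_4/(r−g) = 1.8509/(0.172−0.051) = 15.2966
P₀ = 1.3178/(1+0.172)^1 + 1.5234/(1+0.172)^2 + 1.7611/(1+0.172)^3 + 15.2966/(1+0.172)^3 = 12.8294

€12.83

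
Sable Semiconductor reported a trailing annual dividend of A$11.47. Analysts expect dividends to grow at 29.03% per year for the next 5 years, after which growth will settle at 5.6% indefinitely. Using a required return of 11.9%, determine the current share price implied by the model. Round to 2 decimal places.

Two-stage DDM. Project D₁…D_5 at 0.2903, terminal growth 0.056, discount at r = 0.119.
D_1 = 14.7997
D_2 = 19.0961
D_3 = 24.6397
D_4 = 31.7926
D_5 = 41.0220
Terminal value at t=5: TV = D_6/(r−g) = 43.3192/(0.119−0.056) = 687.6070
P₀ = 14.7997/(1+0.119)^1 + 19.0961/(1+0.119)^2 + 24.6397/(1+0.119)^3 + 31.7926/(1+0.119)^4 + 41.0220/(1+0.119)^5 + 687.6070/(1+0.119)^5 = 481.6329

A$481.63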